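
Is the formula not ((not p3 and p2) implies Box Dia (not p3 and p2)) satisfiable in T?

1. not ((not p3 and p2) implies Box Dia (not p3 and p2)), 0
2. not p3 and p2, 0   [neg-implies-rule on 1]
3. not Box Dia (not p3 and p2), 0   [neg-implies-rule on 1]
4. not p3, 0   [and-rule on 2]
5. p2, 0   [and-rule on 2]
6. not Dia (not p3 and p2), 1   [neg-Box-rule on 3: fresh world 1, 0R1]
7. not (not p3 and p2), 1   [neg-Dia-rule on 6 via 1R1]
8. not p2, 1   [neg-and-rule on 7 (branches; this branch)]
Accessibility: 0R0, 0R1, 1R1

Satisfiable (open branch found)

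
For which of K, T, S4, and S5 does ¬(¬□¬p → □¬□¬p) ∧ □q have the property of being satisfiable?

K, T, S4

S5-tableau for the formula:
1. ¬(¬□¬p → □¬□¬p) ∧ □q, 0
2. ¬(¬□¬p → □¬□¬p), 0   [∧-rule on 1]
3. □q, 0   [∧-rule on 1]
4. ¬□¬p, 0   [¬→-rule on 2]
5. ¬□¬□¬p, 0   [¬→-rule on 2]
6. q, 0   [□-rule on 3 via 0R0]
7. p, 1   [¬□-rule on 4: fresh world 1, 0R1]
8. q, 1   [□-rule on 3 via 0R1]
9. □¬p, 2   [¬□-rule on 5: fresh world 2, 0R2]
10. q, 2   [□-rule on 3 via 0R2]
11. ¬p, 0   [□-rule on 9 via 2R0]
12. ¬p, 1   [□-rule on 9 via 2R1]
Accessibility: 0R0, 0R1, 0R2, 1R0, 1R1, 1R2, 2R0, 2R1, 2R2
Branch closes: p and ¬p both at 1.
Every branch closes (one shown): unsatisfiable in S5.
S4-tableau for the formula:
1. ¬(¬□¬p → □¬□¬p) ∧ □q, 0
2. ¬(¬□¬p → □¬□¬p), 0   [∧-rule on 1]
3. □q, 0   [∧-rule on 1]
4. ¬□¬p, 0   [¬→-rule on 2]
5. ¬□¬□¬p, 0   [¬→-rule on 2]
6. q, 0   [□-rule on 3 via 0R0]
7. p, 1   [¬□-rule on 4: fresh world 1, 0R1]
8. q, 1   [□-rule on 3 via 0R1]
9. □¬p, 2   [¬□-rule on 5: fresh world 2, 0R2]
10. q, 2   [□-rule on 3 via 0R2]
11. ¬p, 2   [□-rule on 9 via 2R2]
Accessibility: 0R0, 0R1, 0R2, 1R1, 2R2
Complete open branch: satisfiable in S4, hence also in K, T (this S4-model is also a K-model and a T-model).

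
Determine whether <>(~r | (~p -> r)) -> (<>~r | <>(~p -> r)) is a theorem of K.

Yes, valid

Tableau for the negation ~(<>(~r | (~p -> r)) -> (<>~r | <>(~p -> r))):
1. ~(<>(~r | (~p -> r)) -> (<>~r | <>(~p -> r))), u
2. <>(~r | (~p -> r)), u
3. ~(<>~r | <>(~p -> r)), u
4. ~<>~r, u
5. ~<>(~p -> r), u
6. ~r | (~p -> r), v
7. r, v
8. ~(~p -> r), v
9. ~p, v
10. ~r, v
Accessibility: uRv
Branch closes: r and ~r both at v.
All branches of the negation close; one closing branch shown above.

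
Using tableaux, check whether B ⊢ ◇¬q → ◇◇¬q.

Tableau for the negation ¬(◇¬q → ◇◇¬q):
1. ¬(◇¬q → ◇◇¬q), w0
2. ◇¬q, w0
3. ¬◇◇¬q, w0
4. ¬◇¬q, w0
5. q, w0
6. ¬q, w1
7. ¬◇¬q, w1
8. q, w1
Accessibility: w0Rw0, w0Rw1, w1Rw0, w1Rw1
Branch closes: q and ¬q both at w1.
Every branch of the negation's tableau closes; the branch above is one of them.

Valid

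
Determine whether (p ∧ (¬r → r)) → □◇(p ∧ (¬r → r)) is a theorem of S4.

No, not valid

Tableau for the negation ¬((p ∧ (¬r → r)) → □◇(p ∧ (¬r → r))):
1. ¬((p ∧ (¬r → r)) → □◇(p ∧ (¬r → r))), 0
2. p ∧ (¬r → r), 0
3. ¬□◇(p ∧ (¬r → r)), 0
4. p, 0
5. ¬r → r, 0
6. r, 0
7. ¬◇(p ∧ (¬r → r)), 1
8. ¬(p ∧ (¬r → r)), 1
9. ¬(¬r → r), 1
10. ¬r, 1
Accessibility: 0R0, 0R1, 1R1
The negation has an open branch (countermodel exists).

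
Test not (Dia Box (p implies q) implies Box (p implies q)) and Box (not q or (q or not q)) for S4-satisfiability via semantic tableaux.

Satisfiable

1. not (Dia Box (p implies q) implies Box (p implies q)) and Box (not q or (q or not q)), 0
2. not (Dia Box (p implies q) implies Box (p implies q)), 0
3. Box (not q or (q or not q)), 0
4. Dia Box (p implies q), 0
5. not Box (p implies q), 0
6. not q or (q or not q), 0
7. q or not q, 0
8. not q, 0
9. Box (p implies q), 1
10. not q or (q or not q), 1
11. p implies q, 1
12. q or not q, 1
13. q, 1
14. not (p implies q), 2
15. p, 2
16. not q, 2
17. not q or (q or not q), 2
18. q or not q, 2
Accessibility: 0R0, 0R1, 0R2, 1R1, 2R2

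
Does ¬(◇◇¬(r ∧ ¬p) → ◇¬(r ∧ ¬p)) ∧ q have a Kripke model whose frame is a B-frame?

1. ¬(◇◇¬(r ∧ ¬p) → ◇¬(r ∧ ¬p)) ∧ q, u
2. ¬(◇◇¬(r ∧ ¬p) → ◇¬(r ∧ ¬p)), u
3. q, u
4. ◇◇¬(r ∧ ¬p), u
5. ¬◇¬(r ∧ ¬p), u
6. r ∧ ¬p, u
7. r, u
8. ¬p, u
9. ◇¬(r ∧ ¬p), v
10. r ∧ ¬p, v
11. r, v
12. ¬p, v
13. ¬(r ∧ ¬p), w
14. p, w
Accessibility: uRu, uRv, vRu, vRv, vRw, wRv, wRw

Satisfiable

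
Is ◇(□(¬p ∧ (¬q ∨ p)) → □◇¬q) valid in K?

Tableau for the negation ¬◇(□(¬p ∧ (¬q ∨ p)) → □◇¬q):
1. ¬◇(□(¬p ∧ (¬q ∨ p)) → □◇¬q), 0
The negation has an open branch (countermodel exists).

No, not valid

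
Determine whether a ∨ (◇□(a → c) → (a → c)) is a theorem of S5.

Tableau for the negation ¬(a ∨ (◇□(a → c) → (a → c))):
1. ¬(a ∨ (◇□(a → c) → (a → c))), w0
2. ¬a, w0
3. ¬(◇□(a → c) → (a → c)), w0
4. ◇□(a → c), w0
5. ¬(a → c), w0
6. a, w0
7. ¬c, w0
Accessibility: w0Rw0
Branch closes: a and ¬a both at w0.
All branches of the negation close; one closing branch shown above.

Valid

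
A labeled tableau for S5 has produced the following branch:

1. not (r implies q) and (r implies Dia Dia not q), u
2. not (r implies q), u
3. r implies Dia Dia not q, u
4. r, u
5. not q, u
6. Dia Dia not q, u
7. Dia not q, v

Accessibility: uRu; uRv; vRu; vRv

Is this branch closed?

There is no literal clash: for every atom and world, at most one sign appears.

Not closed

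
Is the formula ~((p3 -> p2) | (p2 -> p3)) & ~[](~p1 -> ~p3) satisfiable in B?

1. ~((p3 -> p2) | (p2 -> p3)) & ~[](~p1 -> ~p3), 0
2. ~((p3 -> p2) | (p2 -> p3)), 0   [&-rule on 1]
3. ~[](~p1 -> ~p3), 0   [&-rule on 1]
4. ~(p3 -> p2), 0   [~|-rule on 2]
5. ~(p2 -> p3), 0   [~|-rule on 2]
6. p3, 0   [~->-rule on 4]
7. ~p2, 0   [~->-rule on 4]
8. p2, 0   [~->-rule on 5]
9. ~p3, 0   [~->-rule on 5]
Accessibility: 0R0
Branch closes: p2 and ~p2 both at 0.
(One branch shown.) All branches close.

No, unsatisfiable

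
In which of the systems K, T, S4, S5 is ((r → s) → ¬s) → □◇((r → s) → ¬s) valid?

S4-tableau for the negation ¬(((r → s) → ¬s) → □◇((r → s) → ¬s)):
1. ¬(((r → s) → ¬s) → □◇((r → s) → ¬s)), w0
2. (r → s) → ¬s, w0
3. ¬□◇((r → s) → ¬s), w0
4. ¬s, w0
5. ¬◇((r → s) → ¬s), w1
6. ¬((r → s) → ¬s), w1
7. r → s, w1
8. s, w1
Accessibility: w0Rw0, w0Rw1, w1Rw1
Complete open branch: countermodel on an S4-frame, so not valid in S4, nor in K, T (the same frame is also a K-frame and a T-frame).
S5-tableau for the negation ¬(((r → s) → ¬s) → □◇((r → s) → ¬s)):
1. ¬(((r → s) → ¬s) → □◇((r → s) → ¬s)), w0
2. (r → s) → ¬s, w0
3. ¬□◇((r → s) → ¬s), w0
4. ¬(r → s), w0
5. r, w0
6. ¬s, w0
7. ¬◇((r → s) → ¬s), w1
8. ¬((r → s) → ¬s), w0
9. r → s, w0
10. s, w0
Accessibility: w0Rw0, w0Rw1, w1Rw0, w1Rw1
Branch closes: s and ¬s both at w0.
Every branch closes (one shown): valid in S5.

S5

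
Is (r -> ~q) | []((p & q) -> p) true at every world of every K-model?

Yes, valid

Tableau for the negation ~((r -> ~q) | []((p & q) -> p)):
1. ~((r -> ~q) | []((p & q) -> p)), w0
2. ~(r -> ~q), w0
3. ~[]((p & q) -> p), w0
4. r, w0
5. q, w0
6. ~((p & q) -> p), w1
7. p & q, w1
8. ~p, w1
9. p, w1
10. q, w1
Accessibility: w0Rw1
Branch closes: p and ~p both at w1.
Every branch of the negation's tableau closes; the branch above is one of them.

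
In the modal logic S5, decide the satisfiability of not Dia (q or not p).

1. not Dia (q or not p), 0
2. not (q or not p), 0
3. not q, 0
4. p, 0
Accessibility: 0R0

Yes, satisfiable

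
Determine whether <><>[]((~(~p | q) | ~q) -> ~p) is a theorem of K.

No, not valid

Tableau for the negation ~<><>[]((~(~p | q) | ~q) -> ~p):
1. ~<><>[]((~(~p | q) | ~q) -> ~p), w0
The negation has an open branch (countermodel exists).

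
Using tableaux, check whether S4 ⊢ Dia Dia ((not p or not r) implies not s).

Not valid

Tableau for the negation not Dia Dia ((not p or not r) implies not s):
1. not Dia Dia ((not p or not r) implies not s), u
2. not Dia ((not p or not r) implies not s), u
3. not ((not p or not r) implies not s), u
4. not p or not r, u
5. s, u
6. not r, u
Accessibility: uRu
The negation has an open branch (countermodel exists).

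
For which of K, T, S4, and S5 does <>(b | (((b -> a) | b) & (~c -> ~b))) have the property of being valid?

T-tableau for the negation ~<>(b | (((b -> a) | b) & (~c -> ~b))):
1. ~<>(b | (((b -> a) | b) & (~c -> ~b))), 0
2. ~(b | (((b -> a) | b) & (~c -> ~b))), 0   [~<>-rule on 1 via 0R0]
3. ~b, 0   [~|-rule on 2]
4. ~(((b -> a) | b) & (~c -> ~b)), 0   [~|-rule on 2]
5. ~((b -> a) | b), 0   [~&-rule on 4 (branches; this branch)]
6. ~(b -> a), 0   [~|-rule on 5]
7. b, 0   [~->-rule on 6]
8. ~a, 0   [~->-rule on 6]
Accessibility: 0R0
Branch closes: b and ~b both at 0.
Every branch closes (one shown): valid in T, hence also in S4, S5 (every theorem of T is a theorem of S4 and S5).
K-tableau for the negation ~<>(b | (((b -> a) | b) & (~c -> ~b))):
1. ~<>(b | (((b -> a) | b) & (~c -> ~b))), 0
Complete open branch: countermodel on a K-frame, so not valid in K.

T, S4, S5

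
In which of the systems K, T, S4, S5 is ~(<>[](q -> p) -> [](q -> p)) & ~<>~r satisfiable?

K, T, S4

S4-tableau for the formula:
1. ~(<>[](q -> p) -> [](q -> p)) & ~<>~r, w0
2. ~(<>[](q -> p) -> [](q -> p)), w0
3. ~<>~r, w0
4. <>[](q -> p), w0
5. ~[](q -> p), w0
6. r, w0
7. [](q -> p), w1
8. r, w1
9. q -> p, w1
10. p, w1
11. ~(q -> p), w2
12. q, w2
13. ~p, w2
14. r, w2
Accessibility: w0Rw0, w0Rw1, w0Rw2, w1Rw1, w2Rw2
Complete open branch: satisfiable in S4, hence also in K, T (this S4-model is also a K-model and a T-model).
S5-tableau for the formula:
1. ~(<>[](q -> p) -> [](q -> p)) & ~<>~r, w0
2. ~(<>[](q -> p) -> [](q -> p)), w0
3. ~<>~r, w0
4. <>[](q -> p), w0
5. ~[](q -> p), w0
6. r, w0
7. [](q -> p), w1
8. r, w1
9. q -> p, w0
10. q -> p, w1
11. p, w0
12. p, w1
13. ~(q -> p), w2
14. q, w2
15. ~p, w2
16. r, w2
17. q -> p, w2
18. p, w2
Accessibility: w0Rw0, w0Rw1, w0Rw2, w1Rw0, w1Rw1, w1Rw2, w2Rw0, w2Rw1, w2Rw2
Branch closes: p and ~p both at w2.
Every branch closes (one shown): unsatisfiable in S5.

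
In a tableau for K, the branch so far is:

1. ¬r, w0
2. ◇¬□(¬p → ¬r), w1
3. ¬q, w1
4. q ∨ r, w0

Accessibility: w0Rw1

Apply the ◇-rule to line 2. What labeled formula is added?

a fresh world w2 with w1Rw2, and ¬□(¬p → ¬r) at w2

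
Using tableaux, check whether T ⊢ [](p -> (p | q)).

Valid

Tableau for the negation ~[](p -> (p | q)):
1. ~[](p -> (p | q)), u
2. ~(p -> (p | q)), v   [~[]-rule on 1: fresh world v, uRv]
3. p, v   [~->-rule on 2]
4. ~(p | q), v   [~->-rule on 2]
5. ~p, v   [~|-rule on 4]
6. ~q, v   [~|-rule on 4]
Accessibility: uRu, uRv, vRv
Branch closes: p and ~p both at v.
All branches of the negation close; one closing branch shown above.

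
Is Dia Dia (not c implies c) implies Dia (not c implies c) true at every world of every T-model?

Invalid (countermodel exists)

Tableau for the negation not (Dia Dia (not c implies c) implies Dia (not c implies c)):
1. not (Dia Dia (not c implies c) implies Dia (not c implies c)), w0
2. Dia Dia (not c implies c), w0
3. not Dia (not c implies c), w0
4. not (not c implies c), w0
5. not c, w0
6. Dia (not c implies c), w1
7. not (not c implies c), w1
8. not c, w1
9. not c implies c, w2
10. c, w2
Accessibility: w0Rw0, w0Rw1, w1Rw1, w1Rw2, w2Rw2
The negation has an open branch (countermodel exists).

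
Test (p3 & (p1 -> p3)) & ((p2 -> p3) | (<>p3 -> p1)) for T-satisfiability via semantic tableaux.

Satisfiable

1. (p3 & (p1 -> p3)) & ((p2 -> p3) | (<>p3 -> p1)), 0
2. p3 & (p1 -> p3), 0
3. (p2 -> p3) | (<>p3 -> p1), 0
4. p3, 0
5. p1 -> p3, 0
6. <>p3 -> p1, 0
7. p1, 0
Accessibility: 0R0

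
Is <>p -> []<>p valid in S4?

Tableau for the negation ~(<>p -> []<>p):
1. ~(<>p -> []<>p), w0
2. <>p, w0
3. ~[]<>p, w0
4. p, w1
5. ~<>p, w2
6. ~p, w2
Accessibility: w0Rw0, w0Rw1, w0Rw2, w1Rw1, w2Rw2
The negation has an open branch (countermodel exists).

Invalid (countermodel exists)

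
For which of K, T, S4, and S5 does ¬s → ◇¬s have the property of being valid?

T-tableau for the negation ¬(¬s → ◇¬s):
1. ¬(¬s → ◇¬s), w0
2. ¬s, w0
3. ¬◇¬s, w0
4. s, w0
Accessibility: w0Rw0
Branch closes: s and ¬s both at w0.
Every branch closes (one shown): valid in T, hence also in S4, S5 (every theorem of T is a theorem of S4 and S5).
K-tableau for the negation ¬(¬s → ◇¬s):
1. ¬(¬s → ◇¬s), w0
2. ¬s, w0
3. ¬◇¬s, w0
Complete open branch: countermodel on a K-frame, so not valid in K.

T, S4, S5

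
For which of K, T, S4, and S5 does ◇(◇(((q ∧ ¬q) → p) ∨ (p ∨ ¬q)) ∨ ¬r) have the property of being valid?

T, S4, S5

T-tableau for the negation ¬◇(◇(((q ∧ ¬q) → p) ∨ (p ∨ ¬q)) ∨ ¬r):
1. ¬◇(◇(((q ∧ ¬q) → p) ∨ (p ∨ ¬q)) ∨ ¬r), u
2. ¬(◇(((q ∧ ¬q) → p) ∨ (p ∨ ¬q)) ∨ ¬r), u   [¬◇-rule on 1 via uRu]
3. ¬◇(((q ∧ ¬q) → p) ∨ (p ∨ ¬q)), u   [¬∨-rule on 2]
4. r, u   [¬∨-rule on 2]
5. ¬(((q ∧ ¬q) → p) ∨ (p ∨ ¬q)), u   [¬◇-rule on 3 via uRu]
6. ¬((q ∧ ¬q) → p), u   [¬∨-rule on 5]
7. ¬(p ∨ ¬q), u   [¬∨-rule on 5]
8. q ∧ ¬q, u   [¬→-rule on 6]
9. ¬p, u   [¬→-rule on 6]
10. q, u   [¬∨-rule on 7]
11. ¬q, u   [∧-rule on 8]
Accessibility: uRu
Branch closes: q and ¬q both at u.
Every branch closes (one shown): valid in T, hence also in S4, S5 (every theorem of T is a theorem of S4 and S5).
K-tableau for the negation ¬◇(◇(((q ∧ ¬q) → p) ∨ (p ∨ ¬q)) ∨ ¬r):
1. ¬◇(◇(((q ∧ ¬q) → p) ∨ (p ∨ ¬q)) ∨ ¬r), u
Complete open branch: countermodel on a K-frame, so not valid in K.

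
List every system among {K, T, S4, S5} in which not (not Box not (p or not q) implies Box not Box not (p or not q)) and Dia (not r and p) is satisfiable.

K, T, S4

S4-tableau for the formula:
1. not (not Box not (p or not q) implies Box not Box not (p or not q)) and Dia (not r and p), 0
2. not (not Box not (p or not q) implies Box not Box not (p or not q)), 0   [and-rule on 1]
3. Dia (not r and p), 0   [and-rule on 1]
4. not Box not (p or not q), 0   [neg-implies-rule on 2]
5. not Box not Box not (p or not q), 0   [neg-implies-rule on 2]
6. not r and p, 1   [Dia-rule on 3: fresh world 1, 0R1]
7. not r, 1   [and-rule on 6]
8. p, 1   [and-rule on 6]
9. p or not q, 2   [neg-Box-rule on 4: fresh world 2, 0R2]
10. not q, 2   [or-rule on 9 (branches; this branch)]
11. Box not (p or not q), 3   [neg-Box-rule on 5: fresh world 3, 0R3]
12. not (p or not q), 3   [Box-rule on 11 via 3R3]
13. not p, 3   [neg-or-rule on 12]
14. q, 3   [neg-or-rule on 12]
Accessibility: 0R0, 0R1, 0R2, 0R3, 1R1, 2R2, 3R3
Complete open branch: satisfiable in S4, hence also in K, T (this S4-model is also a K-model and a T-model).
S5-tableau for the formula:
1. not (not Box not (p or not q) implies Box not Box not (p or not q)) and Dia (not r and p), 0
2. not (not Box not (p or not q) implies Box not Box not (p or not q)), 0   [and-rule on 1]
3. Dia (not r and p), 0   [and-rule on 1]
4. not Box not (p or not q), 0   [neg-implies-rule on 2]
5. not Box not Box not (p or not q), 0   [neg-implies-rule on 2]
6. not r and p, 1   [Dia-rule on 3: fresh world 1, 0R1]
7. not r, 1   [and-rule on 6]
8. p, 1   [and-rule on 6]
9. p or not q, 2   [neg-Box-rule on 4: fresh world 2, 0R2]
10. not q, 2   [or-rule on 9 (branches; this branch)]
11. Box not (p or not q), 3   [neg-Box-rule on 5: fresh world 3, 0R3]
12. not (p or not q), 0   [Box-rule on 11 via 3R0]
13. not p, 0   [neg-or-rule on 12]
14. q, 0   [neg-or-rule on 12]
15. not (p or not q), 1   [Box-rule on 11 via 3R1]
16. not p, 1   [neg-or-rule on 15]
17. q, 1   [neg-or-rule on 15]
Accessibility: 0R0, 0R1, 0R2, 0R3, 1R0, 1R1, 1R2, 1R3, 2R0, 2R1, 2R2, 2R3, 3R0, 3R1, 3R2, 3R3
Branch closes: p and not p both at 1.
Every branch closes (one shown): unsatisfiable in S5.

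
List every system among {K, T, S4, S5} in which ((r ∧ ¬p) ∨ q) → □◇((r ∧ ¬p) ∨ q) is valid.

S5

S4-tableau for the negation ¬(((r ∧ ¬p) ∨ q) → □◇((r ∧ ¬p) ∨ q)):
1. ¬(((r ∧ ¬p) ∨ q) → □◇((r ∧ ¬p) ∨ q)), 0
2. (r ∧ ¬p) ∨ q, 0   [¬→-rule on 1]
3. ¬□◇((r ∧ ¬p) ∨ q), 0   [¬→-rule on 1]
4. q, 0   [∨-rule on 2 (branches; this branch)]
5. ¬◇((r ∧ ¬p) ∨ q), 1   [¬□-rule on 3: fresh world 1, 0R1]
6. ¬((r ∧ ¬p) ∨ q), 1   [¬◇-rule on 5 via 1R1]
7. ¬(r ∧ ¬p), 1   [¬∨-rule on 6]
8. ¬q, 1   [¬∨-rule on 6]
9. p, 1   [¬∧-rule on 7 (branches; this branch)]
Accessibility: 0R0, 0R1, 1R1
Complete open branch: countermodel on an S4-frame, so not valid in S4, nor in K, T (the same frame is also a K-frame and a T-frame).
S5-tableau for the negation ¬(((r ∧ ¬p) ∨ q) → □◇((r ∧ ¬p) ∨ q)):
1. ¬(((r ∧ ¬p) ∨ q) → □◇((r ∧ ¬p) ∨ q)), 0
2. (r ∧ ¬p) ∨ q, 0   [¬→-rule on 1]
3. ¬□◇((r ∧ ¬p) ∨ q), 0   [¬→-rule on 1]
4. r ∧ ¬p, 0   [∨-rule on 2 (branches; this branch)]
5. r, 0   [∧-rule on 4]
6. ¬p, 0   [∧-rule on 4]
7. ¬◇((r ∧ ¬p) ∨ q), 1   [¬□-rule on 3: fresh world 1, 0R1]
8. ¬((r ∧ ¬p) ∨ q), 0   [¬◇-rule on 7 via 1R0]
9. ¬(r ∧ ¬p), 0   [¬∨-rule on 8]
10. ¬q, 0   [¬∨-rule on 8]
11. ¬((r ∧ ¬p) ∨ q), 1   [¬◇-rule on 7 via 1R1]
12. ¬(r ∧ ¬p), 1   [¬∨-rule on 11]
13. ¬q, 1   [¬∨-rule on 11]
14. p, 0   [¬∧-rule on 9 (branches; this branch)]
Accessibility: 0R0, 0R1, 1R0, 1R1
Branch closes: p and ¬p both at 0.
Every branch closes (one shown): valid in S5.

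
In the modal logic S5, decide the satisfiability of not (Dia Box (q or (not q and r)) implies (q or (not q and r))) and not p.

1. not (Dia Box (q or (not q and r)) implies (q or (not q and r))) and not p, w0
2. not (Dia Box (q or (not q and r)) implies (q or (not q and r))), w0
3. not p, w0
4. Dia Box (q or (not q and r)), w0
5. not (q or (not q and r)), w0
6. not q, w0
7. not (not q and r), w0
8. not r, w0
9. Box (q or (not q and r)), w1
10. q or (not q and r), w0
11. q or (not q and r), w1
12. not q and r, w0
13. r, w0
Accessibility: w0Rw0, w0Rw1, w1Rw0, w1Rw1
Branch closes: r and not r both at w0.
Every branch closes; the branch above is one of them.

Unsatisfiable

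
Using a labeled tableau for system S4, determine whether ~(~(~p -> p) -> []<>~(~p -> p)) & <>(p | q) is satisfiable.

Yes, satisfiable

1. ~(~(~p -> p) -> []<>~(~p -> p)) & <>(p | q), 0
2. ~(~(~p -> p) -> []<>~(~p -> p)), 0   [&-rule on 1]
3. <>(p | q), 0   [&-rule on 1]
4. ~(~p -> p), 0   [~->-rule on 2]
5. ~[]<>~(~p -> p), 0   [~->-rule on 2]
6. ~p, 0   [~->-rule on 4]
7. p | q, 1   [<>-rule on 3: fresh world 1, 0R1]
8. q, 1   [|-rule on 7 (branches; this branch)]
9. ~<>~(~p -> p), 2   [~[]-rule on 5: fresh world 2, 0R2]
10. ~p -> p, 2   [~<>-rule on 9 via 2R2]
11. p, 2   [->-rule on 10 (branches; this branch)]
Accessibility: 0R0, 0R1, 0R2, 1R1, 2R2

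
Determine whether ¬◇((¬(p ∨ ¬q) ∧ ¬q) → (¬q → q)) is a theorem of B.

Invalid (countermodel exists)

Tableau for the negation ◇((¬(p ∨ ¬q) ∧ ¬q) → (¬q → q)):
1. ◇((¬(p ∨ ¬q) ∧ ¬q) → (¬q → q)), 0
2. (¬(p ∨ ¬q) ∧ ¬q) → (¬q → q), 1   [◇-rule on 1: fresh world 1, 0R1]
3. ¬q → q, 1   [→-rule on 2 (branches; this branch)]
4. q, 1   [→-rule on 3 (branches; this branch)]
Accessibility: 0R0, 0R1, 1R0, 1R1
The negation has an open branch (countermodel exists).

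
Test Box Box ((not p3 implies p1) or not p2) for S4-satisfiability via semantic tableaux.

Satisfiable (open branch found)

1. Box Box ((not p3 implies p1) or not p2), w0
2. Box ((not p3 implies p1) or not p2), w0
3. (not p3 implies p1) or not p2, w0
4. not p2, w0
Accessibility: w0Rw0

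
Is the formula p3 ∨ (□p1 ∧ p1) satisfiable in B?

1. p3 ∨ (□p1 ∧ p1), u
2. □p1 ∧ p1, u
3. □p1, u
4. p1, u
Accessibility: uRu

Satisfiable (open branch found)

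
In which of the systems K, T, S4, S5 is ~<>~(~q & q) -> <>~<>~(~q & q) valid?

K-tableau for the negation ~(~<>~(~q & q) -> <>~<>~(~q & q)):
1. ~(~<>~(~q & q) -> <>~<>~(~q & q)), u
2. ~<>~(~q & q), u
3. ~<>~<>~(~q & q), u
Complete open branch: countermodel on a K-frame, so not valid in K.
T-tableau for the negation ~(~<>~(~q & q) -> <>~<>~(~q & q)):
1. ~(~<>~(~q & q) -> <>~<>~(~q & q)), u
2. ~<>~(~q & q), u
3. ~<>~<>~(~q & q), u
4. ~q & q, u
5. ~q, u
6. q, u
Accessibility: uRu
Branch closes: q and ~q both at u.
Every branch closes (one shown): valid in T, hence also in S4, S5 (every theorem of T is a theorem of S4 and S5).

T, S4, S5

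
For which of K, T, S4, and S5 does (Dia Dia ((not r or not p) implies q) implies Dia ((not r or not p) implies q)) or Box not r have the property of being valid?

S4, S5

T-tableau for the negation not ((Dia Dia ((not r or not p) implies q) implies Dia ((not r or not p) implies q)) or Box not r):
1. not ((Dia Dia ((not r or not p) implies q) implies Dia ((not r or not p) implies q)) or Box not r), u
2. not (Dia Dia ((not r or not p) implies q) implies Dia ((not r or not p) implies q)), u   [neg-or-rule on 1]
3. not Box not r, u   [neg-or-rule on 1]
4. Dia Dia ((not r or not p) implies q), u   [neg-implies-rule on 2]
5. not Dia ((not r or not p) implies q), u   [neg-implies-rule on 2]
6. not ((not r or not p) implies q), u   [neg-Dia-rule on 5 via uRu]
7. not r or not p, u   [neg-implies-rule on 6]
8. not q, u   [neg-implies-rule on 6]
9. not p, u   [or-rule on 7 (branches; this branch)]
10. r, v   [neg-Box-rule on 3: fresh world v, uRv]
11. not ((not r or not p) implies q), v   [neg-Dia-rule on 5 via uRv]
12. not r or not p, v   [neg-implies-rule on 11]
13. not q, v   [neg-implies-rule on 11]
14. not p, v   [or-rule on 12 (branches; this branch)]
15. Dia ((not r or not p) implies q), w   [Dia-rule on 4: fresh world w, uRw]
16. not ((not r or not p) implies q), w   [neg-Dia-rule on 5 via uRw]
17. not r or not p, w   [neg-implies-rule on 16]
18. not q, w   [neg-implies-rule on 16]
19. not p, w   [or-rule on 17 (branches; this branch)]
20. (not r or not p) implies q, x   [Dia-rule on 15: fresh world x, wRx]
21. q, x   [implies-rule on 20 (branches; this branch)]
Accessibility: uRu, uRv, uRw, vRv, wRw, wRx, xRx
Complete open branch: countermodel on a T-frame, so not valid in T, nor in K (the same frame is also a K-frame).
S4-tableau for the negation not ((Dia Dia ((not r or not p) implies q) implies Dia ((not r or not p) implies q)) or Box not r):
1. not ((Dia Dia ((not r or not p) implies q) implies Dia ((not r or not p) implies q)) or Box not r), u
2. not (Dia Dia ((not r or not p) implies q) implies Dia ((not r or not p) implies q)), u   [neg-or-rule on 1]
3. not Box not r, u   [neg-or-rule on 1]
4. Dia Dia ((not r or not p) implies q), u   [neg-implies-rule on 2]
5. not Dia ((not r or not p) implies q), u   [neg-implies-rule on 2]
6. not ((not r or not p) implies q), u   [neg-Dia-rule on 5 via uRu]
7. not r or not p, u   [neg-implies-rule on 6]
8. not q, u   [neg-implies-rule on 6]
9. not p, u   [or-rule on 7 (branches; this branch)]
10. r, v   [neg-Box-rule on 3: fresh world v, uRv]
11. not ((not r or not p) implies q), v   [neg-Dia-rule on 5 via uRv]
12. not r or not p, v   [neg-implies-rule on 11]
13. not q, v   [neg-implies-rule on 11]
14. not p, v   [or-rule on 12 (branches; this branch)]
15. Dia ((not r or not p) implies q), w   [Dia-rule on 4: fresh world w, uRw]
16. not ((not r or not p) implies q), w   [neg-Dia-rule on 5 via uRw]
17. not r or not p, w   [neg-implies-rule on 16]
18. not q, w   [neg-implies-rule on 16]
19. not p, w   [or-rule on 17 (branches; this branch)]
20. (not r or not p) implies q, x   [Dia-rule on 15: fresh world x, wRx]
21. not ((not r or not p) implies q), x   [neg-Dia-rule on 5 via uRx]
22. not r or not p, x   [neg-implies-rule on 21]
23. not q, x   [neg-implies-rule on 21]
24. not (not r or not p), x   [implies-rule on 20 (branches; this branch)]
25. r, x   [neg-or-rule on 24]
26. p, x   [neg-or-rule on 24]
27. not p, x   [or-rule on 22 (branches; this branch)]
Accessibility: uRu, uRv, uRw, uRx, vRv, wRw, wRx, xRx
Branch closes: p and not p both at x.
Every branch closes (one shown): valid in S4, hence also in S5 (every theorem of S4 is a theorem of S5).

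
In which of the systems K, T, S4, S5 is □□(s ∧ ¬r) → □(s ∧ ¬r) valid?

T, S4, S5

K-tableau for the negation ¬(□□(s ∧ ¬r) → □(s ∧ ¬r)):
1. ¬(□□(s ∧ ¬r) → □(s ∧ ¬r)), u
2. □□(s ∧ ¬r), u
3. ¬□(s ∧ ¬r), u
4. ¬(s ∧ ¬r), v
5. □(s ∧ ¬r), v
6. r, v
Accessibility: uRv
Complete open branch: countermodel on a K-frame, so not valid in K.
T-tableau for the negation ¬(□□(s ∧ ¬r) → □(s ∧ ¬r)):
1. ¬(□□(s ∧ ¬r) → □(s ∧ ¬r)), u
2. □□(s ∧ ¬r), u
3. ¬□(s ∧ ¬r), u
4. □(s ∧ ¬r), u
5. s ∧ ¬r, u
6. s, u
7. ¬r, u
8. ¬(s ∧ ¬r), v
9. □(s ∧ ¬r), v
10. s ∧ ¬r, v
11. s, v
12. ¬r, v
13. r, v
Accessibility: uRu, uRv, vRv
Branch closes: r and ¬r both at v.
Every branch closes (one shown): valid in T, hence also in S4, S5 (every theorem of T is a theorem of S4 and S5).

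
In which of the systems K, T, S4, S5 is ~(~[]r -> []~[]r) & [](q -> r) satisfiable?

S5-tableau for the formula:
1. ~(~[]r -> []~[]r) & [](q -> r), 0
2. ~(~[]r -> []~[]r), 0
3. [](q -> r), 0
4. ~[]r, 0
5. ~[]~[]r, 0
6. q -> r, 0
7. ~q, 0
8. ~r, 1
9. q -> r, 1
10. ~q, 1
11. []r, 2
12. q -> r, 2
13. r, 0
14. r, 1
Accessibility: 0R0, 0R1, 0R2, 1R0, 1R1, 1R2, 2R0, 2R1, 2R2
Branch closes: r and ~r both at 1.
Every branch closes (one shown): unsatisfiable in S5.
S4-tableau for the formula:
1. ~(~[]r -> []~[]r) & [](q -> r), 0
2. ~(~[]r -> []~[]r), 0
3. [](q -> r), 0
4. ~[]r, 0
5. ~[]~[]r, 0
6. q -> r, 0
7. r, 0
8. ~r, 1
9. q -> r, 1
10. ~q, 1
11. []r, 2
12. q -> r, 2
13. r, 2
Accessibility: 0R0, 0R1, 0R2, 1R1, 2R2
Complete open branch: satisfiable in S4, hence also in K, T (this S4-model is also a K-model and a T-model).

K, T, S4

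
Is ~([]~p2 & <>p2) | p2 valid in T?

Yes, valid

Tableau for the negation ~(~([]~p2 & <>p2) | p2):
1. ~(~([]~p2 & <>p2) | p2), w0
2. []~p2 & <>p2, w0
3. ~p2, w0
4. []~p2, w0
5. <>p2, w0
6. p2, w1
7. ~p2, w1
Accessibility: w0Rw0, w0Rw1, w1Rw1
Branch closes: p2 and ~p2 both at w1.
Every branch of the negation's tableau closes; the branch above is one of them.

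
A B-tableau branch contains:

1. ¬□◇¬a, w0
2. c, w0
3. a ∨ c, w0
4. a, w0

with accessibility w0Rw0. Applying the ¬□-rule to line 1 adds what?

a fresh world w1 with w0Rw1, and ¬◇¬a at w1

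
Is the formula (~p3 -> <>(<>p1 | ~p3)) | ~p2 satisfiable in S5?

Yes, satisfiable

1. (~p3 -> <>(<>p1 | ~p3)) | ~p2, w0
2. ~p2, w0   [|-rule on 1 (branches; this branch)]
Accessibility: w0Rw0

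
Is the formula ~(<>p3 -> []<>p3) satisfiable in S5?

1. ~(<>p3 -> []<>p3), 0
2. <>p3, 0   [~->-rule on 1]
3. ~[]<>p3, 0   [~->-rule on 1]
4. p3, 1   [<>-rule on 2: fresh world 1, 0R1]
5. ~<>p3, 2   [~[]-rule on 3: fresh world 2, 0R2]
6. ~p3, 0   [~<>-rule on 5 via 2R0]
7. ~p3, 1   [~<>-rule on 5 via 2R1]
Accessibility: 0R0, 0R1, 0R2, 1R0, 1R1, 1R2, 2R0, 2R1, 2R2
Branch closes: p3 and ~p3 both at 1.
All branches of the tableau close; one closing branch shown above.

Unsatisfiable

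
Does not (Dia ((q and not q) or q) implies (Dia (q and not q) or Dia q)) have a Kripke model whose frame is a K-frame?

No, unsatisfiable

1. not (Dia ((q and not q) or q) implies (Dia (q and not q) or Dia q)), u
2. Dia ((q and not q) or q), u
3. not (Dia (q and not q) or Dia q), u
4. not Dia (q and not q), u
5. not Dia q, u
6. (q and not q) or q, v
7. not (q and not q), v
8. not q, v
9. q and not q, v
10. q, v
Accessibility: uRv
Branch closes: q and not q both at v.
All branches of the tableau close; one closing branch shown above.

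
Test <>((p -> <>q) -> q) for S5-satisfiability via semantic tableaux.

1. <>((p -> <>q) -> q), w0
2. (p -> <>q) -> q, w1
3. q, w1
Accessibility: w0Rw0, w0Rw1, w1Rw0, w1Rw1

Satisfiable (open branch found)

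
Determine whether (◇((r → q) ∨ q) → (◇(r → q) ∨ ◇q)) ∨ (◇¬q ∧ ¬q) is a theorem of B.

Tableau for the negation ¬((◇((r → q) ∨ q) → (◇(r → q) ∨ ◇q)) ∨ (◇¬q ∧ ¬q)):
1. ¬((◇((r → q) ∨ q) → (◇(r → q) ∨ ◇q)) ∨ (◇¬q ∧ ¬q)), w0
2. ¬(◇((r → q) ∨ q) → (◇(r → q) ∨ ◇q)), w0   [¬∨-rule on 1]
3. ¬(◇¬q ∧ ¬q), w0   [¬∨-rule on 1]
4. ◇((r → q) ∨ q), w0   [¬→-rule on 2]
5. ¬(◇(r → q) ∨ ◇q), w0   [¬→-rule on 2]
6. ¬◇(r → q), w0   [¬∨-rule on 5]
7. ¬◇q, w0   [¬∨-rule on 5]
8. ¬(r → q), w0   [¬◇-rule on 6 via w0Rw0]
9. r, w0   [¬→-rule on 8]
10. ¬q, w0   [¬→-rule on 8]
11. ¬◇¬q, w0   [¬∧-rule on 3 (branches; this branch)]
12. q, w0   [¬◇-rule on 11 via w0Rw0]
Accessibility: w0Rw0
Branch closes: q and ¬q both at w0.
Every branch of the negation's tableau closes; the branch above is one of them.

Valid in B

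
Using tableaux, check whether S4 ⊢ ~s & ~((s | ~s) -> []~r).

Tableau for the negation ~(~s & ~((s | ~s) -> []~r)):
1. ~(~s & ~((s | ~s) -> []~r)), 0
2. (s | ~s) -> []~r, 0   [~&-rule on 1 (branches; this branch)]
3. []~r, 0   [->-rule on 2 (branches; this branch)]
4. ~r, 0   [[]-rule on 3 via 0R0]
Accessibility: 0R0
The negation has an open branch (countermodel exists).

No, not valid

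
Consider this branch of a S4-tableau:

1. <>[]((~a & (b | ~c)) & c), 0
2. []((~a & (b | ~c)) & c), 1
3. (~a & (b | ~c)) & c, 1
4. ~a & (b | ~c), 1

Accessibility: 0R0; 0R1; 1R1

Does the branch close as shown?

There is no literal clash: for every atom and world, at most one sign appears.

No, open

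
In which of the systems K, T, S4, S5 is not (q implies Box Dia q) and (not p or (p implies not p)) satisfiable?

S4-tableau for the formula:
1. not (q implies Box Dia q) and (not p or (p implies not p)), 0
2. not (q implies Box Dia q), 0
3. not p or (p implies not p), 0
4. q, 0
5. not Box Dia q, 0
6. p implies not p, 0
7. not p, 0
8. not Dia q, 1
9. not q, 1
Accessibility: 0R0, 0R1, 1R1
Complete open branch: satisfiable in S4, hence also in K, T (this S4-model is also a K-model and a T-model).
S5-tableau for the formula:
1. not (q implies Box Dia q) and (not p or (p implies not p)), 0
2. not (q implies Box Dia q), 0
3. not p or (p implies not p), 0
4. q, 0
5. not Box Dia q, 0
6. p implies not p, 0
7. not p, 0
8. not Dia q, 1
9. not q, 0
Accessibility: 0R0, 0R1, 1R0, 1R1
Branch closes: q and not q both at 0.
Every branch closes (one shown): unsatisfiable in S5.

K, T, S4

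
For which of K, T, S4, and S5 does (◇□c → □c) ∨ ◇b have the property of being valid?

S5-tableau for the negation ¬((◇□c → □c) ∨ ◇b):
1. ¬((◇□c → □c) ∨ ◇b), w0
2. ¬(◇□c → □c), w0
3. ¬◇b, w0
4. ◇□c, w0
5. ¬□c, w0
6. ¬b, w0
7. □c, w1
8. ¬b, w1
9. c, w0
10. c, w1
11. ¬c, w2
12. ¬b, w2
13. c, w2
Accessibility: w0Rw0, w0Rw1, w0Rw2, w1Rw0, w1Rw1, w1Rw2, w2Rw0, w2Rw1, w2Rw2
Branch closes: c and ¬c both at w2.
Every branch closes (one shown): valid in S5.
S4-tableau for the negation ¬((◇□c → □c) ∨ ◇b):
1. ¬((◇□c → □c) ∨ ◇b), w0
2. ¬(◇□c → □c), w0
3. ¬◇b, w0
4. ◇□c, w0
5. ¬□c, w0
6. ¬b, w0
7. □c, w1
8. ¬b, w1
9. c, w1
10. ¬c, w2
11. ¬b, w2
Accessibility: w0Rw0, w0Rw1, w0Rw2, w1Rw1, w2Rw2
Complete open branch: countermodel on an S4-frame, so not valid in S4, nor in K, T (the same frame is also a K-frame and a T-frame).

S5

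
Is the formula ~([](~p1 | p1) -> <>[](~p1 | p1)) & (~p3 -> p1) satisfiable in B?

Unsatisfiable

1. ~([](~p1 | p1) -> <>[](~p1 | p1)) & (~p3 -> p1), 0
2. ~([](~p1 | p1) -> <>[](~p1 | p1)), 0
3. ~p3 -> p1, 0
4. [](~p1 | p1), 0
5. ~<>[](~p1 | p1), 0
6. ~p1 | p1, 0
7. ~[](~p1 | p1), 0
8. p1, 0
9. ~(~p1 | p1), 1
10. p1, 1
11. ~p1, 1
Accessibility: 0R0, 0R1, 1R0, 1R1
Branch closes: p1 and ~p1 both at 1.
Every branch closes; the branch above is one of them.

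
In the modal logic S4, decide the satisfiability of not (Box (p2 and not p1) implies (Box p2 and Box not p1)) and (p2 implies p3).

1. not (Box (p2 and not p1) implies (Box p2 and Box not p1)) and (p2 implies p3), 0
2. not (Box (p2 and not p1) implies (Box p2 and Box not p1)), 0   [and-rule on 1]
3. p2 implies p3, 0   [and-rule on 1]
4. Box (p2 and not p1), 0   [neg-implies-rule on 2]
5. not (Box p2 and Box not p1), 0   [neg-implies-rule on 2]
6. p2 and not p1, 0   [Box-rule on 4 via 0R0]
7. p2, 0   [and-rule on 6]
8. not p1, 0   [and-rule on 6]
9. p3, 0   [implies-rule on 3 (branches; this branch)]
10. not Box not p1, 0   [neg-and-rule on 5 (branches; this branch)]
11. p1, 1   [neg-Box-rule on 10: fresh world 1, 0R1]
12. p2 and not p1, 1   [Box-rule on 4 via 0R1]
13. p2, 1   [and-rule on 12]
14. not p1, 1   [and-rule on 12]
Accessibility: 0R0, 0R1, 1R1
Branch closes: p1 and not p1 both at 1.
All branches of the tableau close; one closing branch shown above.

Unsatisfiable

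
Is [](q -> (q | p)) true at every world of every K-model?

Yes, valid

Tableau for the negation ~[](q -> (q | p)):
1. ~[](q -> (q | p)), u
2. ~(q -> (q | p)), v
3. q, v
4. ~(q | p), v
5. ~q, v
6. ~p, v
Accessibility: uRv
Branch closes: q and ~q both at v.
Every branch of the negation's tableau closes; the branch above is one of them.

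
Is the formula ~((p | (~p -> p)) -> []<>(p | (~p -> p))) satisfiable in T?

1. ~((p | (~p -> p)) -> []<>(p | (~p -> p))), w0
2. p | (~p -> p), w0   [~->-rule on 1]
3. ~[]<>(p | (~p -> p)), w0   [~->-rule on 1]
4. ~p -> p, w0   [|-rule on 2 (branches; this branch)]
5. p, w0   [->-rule on 4 (branches; this branch)]
6. ~<>(p | (~p -> p)), w1   [~[]-rule on 3: fresh world w1, w0Rw1]
7. ~(p | (~p -> p)), w1   [~<>-rule on 6 via w1Rw1]
8. ~p, w1   [~|-rule on 7]
9. ~(~p -> p), w1   [~|-rule on 7]
Accessibility: w0Rw0, w0Rw1, w1Rw1

Satisfiable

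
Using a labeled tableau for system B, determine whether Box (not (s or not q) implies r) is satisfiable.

Satisfiable (open branch found)

1. Box (not (s or not q) implies r), w0
2. not (s or not q) implies r, w0   [Box-rule on 1 via w0Rw0]
3. r, w0   [implies-rule on 2 (branches; this branch)]
Accessibility: w0Rw0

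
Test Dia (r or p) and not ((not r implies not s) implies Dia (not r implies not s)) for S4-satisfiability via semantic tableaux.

No, unsatisfiable

1. Dia (r or p) and not ((not r implies not s) implies Dia (not r implies not s)), w0
2. Dia (r or p), w0
3. not ((not r implies not s) implies Dia (not r implies not s)), w0
4. not r implies not s, w0
5. not Dia (not r implies not s), w0
6. not (not r implies not s), w0
7. not r, w0
8. s, w0
9. not s, w0
Accessibility: w0Rw0
Branch closes: s and not s both at w0.
All branches of the tableau close; one closing branch shown above.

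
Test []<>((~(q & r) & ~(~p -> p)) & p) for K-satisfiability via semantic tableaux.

1. []<>((~(q & r) & ~(~p -> p)) & p), u

Satisfiable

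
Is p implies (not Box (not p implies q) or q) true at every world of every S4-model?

No, not valid

Tableau for the negation not (p implies (not Box (not p implies q) or q)):
1. not (p implies (not Box (not p implies q) or q)), 0
2. p, 0
3. not (not Box (not p implies q) or q), 0
4. Box (not p implies q), 0
5. not q, 0
6. not p implies q, 0
Accessibility: 0R0
The negation has an open branch (countermodel exists).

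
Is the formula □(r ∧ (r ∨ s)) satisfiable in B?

1. □(r ∧ (r ∨ s)), w0
2. r ∧ (r ∨ s), w0
3. r, w0
4. r ∨ s, w0
5. s, w0
Accessibility: w0Rw0

Satisfiable (open branch found)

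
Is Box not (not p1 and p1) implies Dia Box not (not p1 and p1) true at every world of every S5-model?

Tableau for the negation not (Box not (not p1 and p1) implies Dia Box not (not p1 and p1)):
1. not (Box not (not p1 and p1) implies Dia Box not (not p1 and p1)), 0
2. Box not (not p1 and p1), 0
3. not Dia Box not (not p1 and p1), 0
4. not (not p1 and p1), 0
5. not Box not (not p1 and p1), 0
6. not p1, 0
7. not p1 and p1, 1
8. not p1, 1
9. p1, 1
Accessibility: 0R0, 0R1, 1R0, 1R1
Branch closes: p1 and not p1 both at 1.
Every branch of the negation's tableau closes; the branch above is one of them.

Valid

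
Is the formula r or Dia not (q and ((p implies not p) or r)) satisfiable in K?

1. r or Dia not (q and ((p implies not p) or r)), u
2. Dia not (q and ((p implies not p) or r)), u
3. not (q and ((p implies not p) or r)), v
4. not ((p implies not p) or r), v
5. not (p implies not p), v
6. not r, v
7. p, v
Accessibility: uRv

Satisfiable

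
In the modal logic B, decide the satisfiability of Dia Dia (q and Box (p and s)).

Satisfiable (open branch found)

1. Dia Dia (q and Box (p and s)), 0
2. Dia (q and Box (p and s)), 1   [Dia-rule on 1: fresh world 1, 0R1]
3. q and Box (p and s), 2   [Dia-rule on 2: fresh world 2, 1R2]
4. q, 2   [and-rule on 3]
5. Box (p and s), 2   [and-rule on 3]
6. p and s, 1   [Box-rule on 5 via 2R1]
7. p, 1   [and-rule on 6]
8. s, 1   [and-rule on 6]
9. p and s, 2   [Box-rule on 5 via 2R2]
10. p, 2   [and-rule on 9]
11. s, 2   [and-rule on 9]
Accessibility: 0R0, 0R1, 1R0, 1R1, 1R2, 2R1, 2R2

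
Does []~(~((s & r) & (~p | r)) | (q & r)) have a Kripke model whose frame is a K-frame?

1. []~(~((s & r) & (~p | r)) | (q & r)), w0

Satisfiable (open branch found)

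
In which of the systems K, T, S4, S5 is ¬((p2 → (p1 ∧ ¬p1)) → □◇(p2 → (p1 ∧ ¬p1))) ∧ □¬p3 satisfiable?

S5-tableau for the formula:
1. ¬((p2 → (p1 ∧ ¬p1)) → □◇(p2 → (p1 ∧ ¬p1))) ∧ □¬p3, 0
2. ¬((p2 → (p1 ∧ ¬p1)) → □◇(p2 → (p1 ∧ ¬p1))), 0
3. □¬p3, 0
4. p2 → (p1 ∧ ¬p1), 0
5. ¬□◇(p2 → (p1 ∧ ¬p1)), 0
6. ¬p3, 0
7. ¬p2, 0
8. ¬◇(p2 → (p1 ∧ ¬p1)), 1
9. ¬p3, 1
10. ¬(p2 → (p1 ∧ ¬p1)), 0
11. p2, 0
12. ¬(p1 ∧ ¬p1), 0
Accessibility: 0R0, 0R1, 1R0, 1R1
Branch closes: p2 and ¬p2 both at 0.
Every branch closes (one shown): unsatisfiable in S5.
S4-tableau for the formula:
1. ¬((p2 → (p1 ∧ ¬p1)) → □◇(p2 → (p1 ∧ ¬p1))) ∧ □¬p3, 0
2. ¬((p2 → (p1 ∧ ¬p1)) → □◇(p2 → (p1 ∧ ¬p1))), 0
3. □¬p3, 0
4. p2 → (p1 ∧ ¬p1), 0
5. ¬□◇(p2 → (p1 ∧ ¬p1)), 0
6. ¬p3, 0
7. ¬p2, 0
8. ¬◇(p2 → (p1 ∧ ¬p1)), 1
9. ¬p3, 1
10. ¬(p2 → (p1 ∧ ¬p1)), 1
11. p2, 1
12. ¬(p1 ∧ ¬p1), 1
13. p1, 1
Accessibility: 0R0, 0R1, 1R1
Complete open branch: satisfiable in S4, hence also in K, T (this S4-model is also a K-model and a T-model).

K, T, S4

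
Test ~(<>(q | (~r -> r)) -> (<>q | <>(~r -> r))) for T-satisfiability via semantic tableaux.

1. ~(<>(q | (~r -> r)) -> (<>q | <>(~r -> r))), u
2. <>(q | (~r -> r)), u
3. ~(<>q | <>(~r -> r)), u
4. ~<>q, u
5. ~<>(~r -> r), u
6. ~q, u
7. ~(~r -> r), u
8. ~r, u
9. q | (~r -> r), v
10. ~q, v
11. ~(~r -> r), v
12. ~r, v
13. ~r -> r, v
14. r, v
Accessibility: uRu, uRv, vRv
Branch closes: r and ~r both at v.
All branches of the tableau close; one closing branch shown above.

No, unsatisfiable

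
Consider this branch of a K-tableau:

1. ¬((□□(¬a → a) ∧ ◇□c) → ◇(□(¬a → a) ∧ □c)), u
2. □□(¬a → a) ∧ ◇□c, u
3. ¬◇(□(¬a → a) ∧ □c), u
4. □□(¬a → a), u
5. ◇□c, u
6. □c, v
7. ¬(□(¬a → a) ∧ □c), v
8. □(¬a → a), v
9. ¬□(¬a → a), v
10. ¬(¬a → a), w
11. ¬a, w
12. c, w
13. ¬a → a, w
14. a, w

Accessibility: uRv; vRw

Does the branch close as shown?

Closed

Both a and ¬a appear at w.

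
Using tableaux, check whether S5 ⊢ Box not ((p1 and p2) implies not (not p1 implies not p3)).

Invalid (countermodel exists)

Tableau for the negation not Box not ((p1 and p2) implies not (not p1 implies not p3)):
1. not Box not ((p1 and p2) implies not (not p1 implies not p3)), w0
2. (p1 and p2) implies not (not p1 implies not p3), w1
3. not (not p1 implies not p3), w1
4. not p1, w1
5. p3, w1
Accessibility: w0Rw0, w0Rw1, w1Rw0, w1Rw1
The negation has an open branch (countermodel exists).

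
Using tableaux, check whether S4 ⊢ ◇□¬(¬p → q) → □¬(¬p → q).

No, not valid

Tableau for the negation ¬(◇□¬(¬p → q) → □¬(¬p → q)):
1. ¬(◇□¬(¬p → q) → □¬(¬p → q)), u
2. ◇□¬(¬p → q), u
3. ¬□¬(¬p → q), u
4. □¬(¬p → q), v
5. ¬(¬p → q), v
6. ¬p, v
7. ¬q, v
8. ¬p → q, w
9. q, w
Accessibility: uRu, uRv, uRw, vRv, wRw
The negation has an open branch (countermodel exists).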